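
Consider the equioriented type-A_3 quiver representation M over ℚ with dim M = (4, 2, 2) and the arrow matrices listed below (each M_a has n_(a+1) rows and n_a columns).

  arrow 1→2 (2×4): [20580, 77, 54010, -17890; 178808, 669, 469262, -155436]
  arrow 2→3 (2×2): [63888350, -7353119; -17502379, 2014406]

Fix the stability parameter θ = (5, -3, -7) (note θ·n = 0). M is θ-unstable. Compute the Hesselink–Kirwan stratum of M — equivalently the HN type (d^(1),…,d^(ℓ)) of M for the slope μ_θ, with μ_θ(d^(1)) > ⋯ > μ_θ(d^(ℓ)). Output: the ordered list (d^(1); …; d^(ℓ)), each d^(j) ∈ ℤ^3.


Via rank(M_{q-1}∘⋯∘M_p): M ≅ I[1,1]^2, I[1,3]^2.
μ_θ-semistable layers: μ^(1)=5; μ^(2)=-5/3

((2, 0, 0); (2, 2, 2))


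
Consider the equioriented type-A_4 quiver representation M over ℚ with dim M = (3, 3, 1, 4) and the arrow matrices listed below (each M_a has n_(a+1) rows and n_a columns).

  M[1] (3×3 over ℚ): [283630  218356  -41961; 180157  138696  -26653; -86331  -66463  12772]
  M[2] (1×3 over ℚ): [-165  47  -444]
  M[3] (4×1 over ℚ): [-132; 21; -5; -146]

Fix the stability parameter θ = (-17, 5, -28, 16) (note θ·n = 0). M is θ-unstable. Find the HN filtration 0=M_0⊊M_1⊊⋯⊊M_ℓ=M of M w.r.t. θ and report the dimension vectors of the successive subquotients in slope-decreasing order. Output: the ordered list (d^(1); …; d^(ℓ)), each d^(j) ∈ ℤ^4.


Via rank(M_{q-1}∘⋯∘M_p): M ≅ I[1,2]^2, I[1,4], I[4,4]^3.
μ_θ-semistable layers: μ^(1)=16; μ^(2)=5; μ^(3)=-23/2; μ^(4)=-17

((0, 0, 0, 4); (0, 2, 0, 0); (0, 1, 1, 0); (3, 0, 0, 0))


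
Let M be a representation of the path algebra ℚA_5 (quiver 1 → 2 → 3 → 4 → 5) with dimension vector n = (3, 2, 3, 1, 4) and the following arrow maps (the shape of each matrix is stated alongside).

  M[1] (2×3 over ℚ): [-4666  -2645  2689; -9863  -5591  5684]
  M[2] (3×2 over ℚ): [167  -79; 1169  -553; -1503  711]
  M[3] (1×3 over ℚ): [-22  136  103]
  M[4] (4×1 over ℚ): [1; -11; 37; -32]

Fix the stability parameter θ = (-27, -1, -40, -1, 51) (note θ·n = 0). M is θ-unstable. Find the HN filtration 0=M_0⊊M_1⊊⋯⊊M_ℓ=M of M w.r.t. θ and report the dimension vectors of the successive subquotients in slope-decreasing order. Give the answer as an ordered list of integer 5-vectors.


Interval decomposition of M: I[1,1], I[1,2], I[1,5], I[3,3]^2, I[5,5]^3.
HN type (ℓ=5): μ^(1)=51; μ^(2)=-1; μ^(3)=-41/2; μ^(4)=-27; μ^(5)=-40

((0, 0, 0, 0, 4); (0, 1, 0, 1, 0); (0, 1, 1, 0, 0); (3, 0, 0, 0, 0); (0, 0, 2, 0, 0))


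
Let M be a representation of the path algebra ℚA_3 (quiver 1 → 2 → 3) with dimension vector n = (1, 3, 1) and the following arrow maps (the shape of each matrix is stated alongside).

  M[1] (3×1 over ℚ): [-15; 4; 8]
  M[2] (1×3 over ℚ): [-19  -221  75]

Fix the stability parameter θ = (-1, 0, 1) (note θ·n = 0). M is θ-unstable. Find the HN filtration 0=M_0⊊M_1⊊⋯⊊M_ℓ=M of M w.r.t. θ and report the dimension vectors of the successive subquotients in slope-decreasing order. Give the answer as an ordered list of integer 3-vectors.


Barcode: M ≅ I[1,3], I[2,2]^2. HN layers by μ_θ (3 steps, strictly decreasing):
  μ^(1)=1; μ^(2)=0; μ^(3)=-1

((0, 0, 1); (0, 3, 0); (1, 0, 0))


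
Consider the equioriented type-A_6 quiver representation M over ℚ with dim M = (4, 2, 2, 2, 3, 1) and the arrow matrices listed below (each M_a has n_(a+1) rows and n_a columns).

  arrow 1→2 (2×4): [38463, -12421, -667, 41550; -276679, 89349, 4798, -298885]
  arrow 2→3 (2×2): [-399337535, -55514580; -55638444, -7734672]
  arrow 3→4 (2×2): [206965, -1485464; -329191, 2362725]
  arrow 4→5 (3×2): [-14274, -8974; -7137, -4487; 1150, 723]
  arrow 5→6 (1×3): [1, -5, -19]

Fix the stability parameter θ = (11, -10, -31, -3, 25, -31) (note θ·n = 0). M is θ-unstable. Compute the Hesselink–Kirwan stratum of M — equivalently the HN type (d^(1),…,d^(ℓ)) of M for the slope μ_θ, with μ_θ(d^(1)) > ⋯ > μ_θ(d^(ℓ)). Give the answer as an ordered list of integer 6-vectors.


Interval decomposition of M: I[1,1]^2, I[1,2], I[1,6], I[3,5], I[5,5].
HN type (ℓ=6): μ^(1)=25; μ^(2)=11; μ^(3)=1/2; μ^(4)=-3; μ^(5)=-10; μ^(6)=-31

((0, 0, 0, 0, 2, 0); (2, 0, 0, 0, 0, 0); (1, 1, 0, 0, 0, 0); (0, 0, 0, 2, 1, 1); (1, 1, 1, 0, 0, 0); (0, 0, 1, 0, 0, 0))


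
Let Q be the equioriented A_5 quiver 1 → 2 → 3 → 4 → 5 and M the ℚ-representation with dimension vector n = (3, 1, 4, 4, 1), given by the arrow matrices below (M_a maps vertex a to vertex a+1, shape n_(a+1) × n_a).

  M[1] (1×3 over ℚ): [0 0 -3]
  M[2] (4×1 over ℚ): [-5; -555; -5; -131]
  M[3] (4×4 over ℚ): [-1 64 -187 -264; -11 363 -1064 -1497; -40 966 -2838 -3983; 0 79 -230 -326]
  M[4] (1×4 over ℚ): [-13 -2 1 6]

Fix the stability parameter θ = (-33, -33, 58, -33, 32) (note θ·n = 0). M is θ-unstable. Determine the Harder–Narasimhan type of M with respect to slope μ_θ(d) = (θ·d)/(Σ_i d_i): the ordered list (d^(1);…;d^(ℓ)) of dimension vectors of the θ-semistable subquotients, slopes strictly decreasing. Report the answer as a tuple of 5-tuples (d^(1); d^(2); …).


Interval decomposition of M: I[1,1]^2, I[1,5], I[3,4]^3.
HN type (ℓ=3): μ^(1)=32; μ^(2)=25/2; μ^(3)=-33

((0, 0, 0, 0, 1); (0, 0, 4, 4, 0); (3, 1, 0, 0, 0))


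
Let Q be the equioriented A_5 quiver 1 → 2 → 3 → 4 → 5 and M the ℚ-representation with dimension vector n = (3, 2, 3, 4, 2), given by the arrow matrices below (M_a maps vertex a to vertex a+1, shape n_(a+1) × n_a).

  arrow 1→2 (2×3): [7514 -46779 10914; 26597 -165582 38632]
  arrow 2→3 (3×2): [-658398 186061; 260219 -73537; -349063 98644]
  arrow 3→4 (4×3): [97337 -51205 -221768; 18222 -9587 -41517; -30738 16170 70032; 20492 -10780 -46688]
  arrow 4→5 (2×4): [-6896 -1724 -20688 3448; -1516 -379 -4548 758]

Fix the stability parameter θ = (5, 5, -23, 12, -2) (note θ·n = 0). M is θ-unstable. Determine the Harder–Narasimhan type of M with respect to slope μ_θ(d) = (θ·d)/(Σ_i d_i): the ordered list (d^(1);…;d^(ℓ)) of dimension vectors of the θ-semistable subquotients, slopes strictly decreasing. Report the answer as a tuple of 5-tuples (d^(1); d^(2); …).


Barcode: M ≅ I[1,1], I[1,4], I[1,5], I[3,3], I[4,4]^2, I[5,5]. HN layers by μ_θ (5 steps, strictly decreasing):
  μ^(1)=12; μ^(2)=5; μ^(3)=-2; μ^(4)=-13/3; μ^(5)=-23

((0, 0, 0, 3, 0); (1, 0, 0, 1, 1); (0, 0, 0, 0, 1); (2, 2, 2, 0, 0); (0, 0, 1, 0, 0))


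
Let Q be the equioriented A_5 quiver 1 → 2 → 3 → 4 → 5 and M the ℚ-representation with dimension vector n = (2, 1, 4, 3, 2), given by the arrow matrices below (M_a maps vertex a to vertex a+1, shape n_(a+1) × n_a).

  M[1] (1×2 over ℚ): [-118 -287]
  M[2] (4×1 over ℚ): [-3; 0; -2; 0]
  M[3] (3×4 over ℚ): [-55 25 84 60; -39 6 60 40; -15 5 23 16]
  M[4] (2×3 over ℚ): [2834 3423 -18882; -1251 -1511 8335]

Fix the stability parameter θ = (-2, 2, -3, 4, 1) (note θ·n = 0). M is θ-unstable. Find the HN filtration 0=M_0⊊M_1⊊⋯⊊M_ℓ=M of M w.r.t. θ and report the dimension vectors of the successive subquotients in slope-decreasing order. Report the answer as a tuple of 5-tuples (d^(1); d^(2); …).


Via rank(M_{q-1}∘⋯∘M_p): M ≅ I[1,1], I[1,5], I[3,3], I[3,4], I[3,5].
μ_θ-semistable layers: μ^(1)=4; μ^(2)=5/2; μ^(3)=-1/2; μ^(4)=-2; μ^(5)=-3

((0, 0, 0, 1, 0); (0, 0, 0, 2, 2); (0, 1, 1, 0, 0); (2, 0, 0, 0, 0); (0, 0, 3, 0, 0))


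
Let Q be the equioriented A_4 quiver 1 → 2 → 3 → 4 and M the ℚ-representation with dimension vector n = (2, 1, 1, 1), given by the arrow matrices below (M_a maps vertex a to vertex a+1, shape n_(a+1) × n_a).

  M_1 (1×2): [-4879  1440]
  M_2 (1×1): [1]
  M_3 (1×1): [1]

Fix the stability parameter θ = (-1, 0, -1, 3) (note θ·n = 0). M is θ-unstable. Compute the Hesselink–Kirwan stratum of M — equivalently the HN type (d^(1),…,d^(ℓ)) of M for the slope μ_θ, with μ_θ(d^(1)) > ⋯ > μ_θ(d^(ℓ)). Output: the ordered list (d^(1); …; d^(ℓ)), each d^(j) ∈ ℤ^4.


Barcode: M ≅ I[1,1], I[1,4]. HN layers by μ_θ (3 steps, strictly decreasing):
  μ^(1)=3; μ^(2)=-1/2; μ^(3)=-1

((0, 0, 0, 1); (0, 1, 1, 0); (2, 0, 0, 0))


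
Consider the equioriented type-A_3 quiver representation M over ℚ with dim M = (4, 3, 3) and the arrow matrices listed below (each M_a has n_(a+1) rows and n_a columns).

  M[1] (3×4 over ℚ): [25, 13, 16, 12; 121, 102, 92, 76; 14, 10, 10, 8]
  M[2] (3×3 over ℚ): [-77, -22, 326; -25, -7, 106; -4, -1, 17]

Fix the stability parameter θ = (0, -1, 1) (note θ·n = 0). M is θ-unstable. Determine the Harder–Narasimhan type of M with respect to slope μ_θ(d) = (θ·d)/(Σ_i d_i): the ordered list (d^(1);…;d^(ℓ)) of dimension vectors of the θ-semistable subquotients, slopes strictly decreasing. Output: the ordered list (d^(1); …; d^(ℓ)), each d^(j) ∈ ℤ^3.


Barcode: M ≅ I[1,1], I[1,3]^3. HN layers by μ_θ (3 steps, strictly decreasing):
  μ^(1)=1; μ^(2)=0; μ^(3)=-1/2

((0, 0, 3); (1, 0, 0); (3, 3, 0))


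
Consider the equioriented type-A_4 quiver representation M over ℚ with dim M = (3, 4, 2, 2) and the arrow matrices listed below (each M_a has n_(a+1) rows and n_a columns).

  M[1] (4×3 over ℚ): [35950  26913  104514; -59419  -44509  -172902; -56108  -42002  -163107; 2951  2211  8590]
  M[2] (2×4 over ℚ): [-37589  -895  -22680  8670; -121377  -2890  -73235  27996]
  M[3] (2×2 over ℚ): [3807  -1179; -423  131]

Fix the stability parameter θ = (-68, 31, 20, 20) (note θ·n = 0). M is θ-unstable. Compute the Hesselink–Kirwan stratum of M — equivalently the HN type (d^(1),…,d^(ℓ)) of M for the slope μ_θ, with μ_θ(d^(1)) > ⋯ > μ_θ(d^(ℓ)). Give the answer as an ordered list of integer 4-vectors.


Interval decomposition of M: I[1,2], I[1,3], I[1,4], I[2,2], I[4,4].
HN type (ℓ=5): μ^(1)=31; μ^(2)=51/2; μ^(3)=71/3; μ^(4)=20; μ^(5)=-68

((0, 2, 0, 0); (0, 1, 1, 0); (0, 1, 1, 1); (0, 0, 0, 1); (3, 0, 0, 0))


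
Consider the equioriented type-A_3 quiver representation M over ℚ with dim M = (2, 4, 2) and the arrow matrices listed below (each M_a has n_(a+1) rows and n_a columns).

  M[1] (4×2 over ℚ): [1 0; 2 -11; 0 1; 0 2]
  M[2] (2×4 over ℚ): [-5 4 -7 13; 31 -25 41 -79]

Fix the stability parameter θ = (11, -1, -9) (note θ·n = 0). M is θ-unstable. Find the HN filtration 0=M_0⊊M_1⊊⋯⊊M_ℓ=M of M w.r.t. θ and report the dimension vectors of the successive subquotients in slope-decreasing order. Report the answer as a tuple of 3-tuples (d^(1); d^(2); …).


Interval decomposition of M: I[1,3]^2, I[2,2]^2.
HN type (ℓ=2): μ^(1)=1/3; μ^(2)=-1

((2, 2, 2); (0, 2, 0))


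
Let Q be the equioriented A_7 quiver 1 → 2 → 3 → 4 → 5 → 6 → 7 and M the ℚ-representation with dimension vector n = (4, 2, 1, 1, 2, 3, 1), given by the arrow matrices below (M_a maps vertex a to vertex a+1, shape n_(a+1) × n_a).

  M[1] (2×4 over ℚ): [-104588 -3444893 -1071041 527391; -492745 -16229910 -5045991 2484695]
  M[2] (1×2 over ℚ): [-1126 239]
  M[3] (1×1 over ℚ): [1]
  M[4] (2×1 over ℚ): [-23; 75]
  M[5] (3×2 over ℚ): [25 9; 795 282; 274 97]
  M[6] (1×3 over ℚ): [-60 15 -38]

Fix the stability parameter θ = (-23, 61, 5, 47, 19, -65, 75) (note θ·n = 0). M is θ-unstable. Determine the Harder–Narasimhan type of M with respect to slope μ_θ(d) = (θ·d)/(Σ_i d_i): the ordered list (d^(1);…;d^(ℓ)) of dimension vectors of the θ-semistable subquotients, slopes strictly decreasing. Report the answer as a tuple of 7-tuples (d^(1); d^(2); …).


Barcode: M ≅ I[1,1]^2, I[1,2], I[1,7], I[5,6], I[6,6]. HN layers by μ_θ (5 steps, strictly decreasing):
  μ^(1)=75; μ^(2)=61; μ^(3)=67/5; μ^(4)=-23; μ^(5)=-65

((0, 0, 0, 0, 0, 0, 1); (0, 1, 0, 0, 0, 0, 0); (0, 1, 1, 1, 1, 1, 0); (4, 0, 0, 0, 1, 1, 0); (0, 0, 0, 0, 0, 1, 0))


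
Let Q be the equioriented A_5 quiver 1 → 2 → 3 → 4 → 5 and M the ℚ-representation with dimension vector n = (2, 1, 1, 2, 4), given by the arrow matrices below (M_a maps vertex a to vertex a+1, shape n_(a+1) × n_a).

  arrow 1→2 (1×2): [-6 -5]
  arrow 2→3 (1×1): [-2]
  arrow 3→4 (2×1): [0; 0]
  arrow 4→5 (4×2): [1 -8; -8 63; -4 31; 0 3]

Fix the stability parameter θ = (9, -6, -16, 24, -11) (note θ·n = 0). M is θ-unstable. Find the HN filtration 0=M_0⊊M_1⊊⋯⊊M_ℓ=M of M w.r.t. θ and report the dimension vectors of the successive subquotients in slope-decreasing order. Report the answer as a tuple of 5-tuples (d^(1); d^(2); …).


Interval decomposition of M: I[1,1], I[1,3], I[4,5]^2, I[5,5]^2.
HN type (ℓ=4): μ^(1)=9; μ^(2)=13/2; μ^(3)=-13/3; μ^(4)=-11

((1, 0, 0, 0, 0); (0, 0, 0, 2, 2); (1, 1, 1, 0, 0); (0, 0, 0, 0, 2))


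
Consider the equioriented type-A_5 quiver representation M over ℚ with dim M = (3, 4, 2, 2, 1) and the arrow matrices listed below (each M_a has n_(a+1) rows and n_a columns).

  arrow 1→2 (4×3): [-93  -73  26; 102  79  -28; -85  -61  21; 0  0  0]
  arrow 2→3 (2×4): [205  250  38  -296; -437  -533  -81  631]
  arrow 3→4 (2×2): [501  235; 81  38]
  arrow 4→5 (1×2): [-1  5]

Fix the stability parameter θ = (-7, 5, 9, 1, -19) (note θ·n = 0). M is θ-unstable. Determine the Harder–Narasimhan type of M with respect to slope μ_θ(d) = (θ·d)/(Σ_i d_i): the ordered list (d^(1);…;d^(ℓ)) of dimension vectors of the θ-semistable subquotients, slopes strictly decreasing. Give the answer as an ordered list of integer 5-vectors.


Via rank(M_{q-1}∘⋯∘M_p): M ≅ I[1,2], I[1,4], I[1,5], I[2,2].
μ_θ-semistable layers: μ^(1)=5; μ^(2)=-1; μ^(3)=-7

((0, 3, 1, 1, 0); (0, 1, 1, 1, 1); (3, 0, 0, 0, 0))


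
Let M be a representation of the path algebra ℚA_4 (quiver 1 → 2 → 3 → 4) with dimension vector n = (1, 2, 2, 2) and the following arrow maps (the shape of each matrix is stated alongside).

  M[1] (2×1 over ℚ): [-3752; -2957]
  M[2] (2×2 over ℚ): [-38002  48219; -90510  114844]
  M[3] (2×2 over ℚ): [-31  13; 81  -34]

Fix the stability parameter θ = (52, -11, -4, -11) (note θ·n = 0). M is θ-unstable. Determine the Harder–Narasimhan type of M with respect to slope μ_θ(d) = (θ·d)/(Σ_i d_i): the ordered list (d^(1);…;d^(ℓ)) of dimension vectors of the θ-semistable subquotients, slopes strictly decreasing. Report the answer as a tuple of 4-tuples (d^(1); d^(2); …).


Via rank(M_{q-1}∘⋯∘M_p): M ≅ I[1,4], I[2,4].
μ_θ-semistable layers: μ^(1)=13/2; μ^(2)=-15/2; μ^(3)=-11

((1, 1, 1, 1); (0, 0, 1, 1); (0, 1, 0, 0))


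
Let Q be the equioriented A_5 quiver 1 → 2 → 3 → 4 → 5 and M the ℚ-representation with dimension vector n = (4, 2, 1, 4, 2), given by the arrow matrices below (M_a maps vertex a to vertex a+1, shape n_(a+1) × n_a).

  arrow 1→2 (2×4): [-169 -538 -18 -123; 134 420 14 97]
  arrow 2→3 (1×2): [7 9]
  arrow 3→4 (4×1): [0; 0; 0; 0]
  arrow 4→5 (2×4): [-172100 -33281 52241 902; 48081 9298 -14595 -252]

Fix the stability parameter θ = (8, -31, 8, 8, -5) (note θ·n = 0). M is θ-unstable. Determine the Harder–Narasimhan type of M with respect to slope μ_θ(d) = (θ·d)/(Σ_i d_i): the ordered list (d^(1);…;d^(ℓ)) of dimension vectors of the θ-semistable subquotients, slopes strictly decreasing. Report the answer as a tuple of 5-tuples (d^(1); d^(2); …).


Interval decomposition of M: I[1,1]^2, I[1,2], I[1,3], I[4,4]^2, I[4,5]^2.
HN type (ℓ=3): μ^(1)=8; μ^(2)=3/2; μ^(3)=-23/2

((2, 0, 1, 2, 0); (0, 0, 0, 2, 2); (2, 2, 0, 0, 0))


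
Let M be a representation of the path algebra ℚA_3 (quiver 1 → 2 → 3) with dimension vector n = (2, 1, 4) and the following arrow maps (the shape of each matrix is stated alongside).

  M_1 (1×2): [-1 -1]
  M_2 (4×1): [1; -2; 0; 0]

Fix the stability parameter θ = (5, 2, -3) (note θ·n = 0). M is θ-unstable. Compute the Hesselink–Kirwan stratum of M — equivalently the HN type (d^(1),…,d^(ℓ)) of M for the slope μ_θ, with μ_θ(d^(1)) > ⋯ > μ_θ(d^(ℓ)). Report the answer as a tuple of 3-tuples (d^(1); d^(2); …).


Interval decomposition of M: I[1,1], I[1,3], I[3,3]^3.
HN type (ℓ=3): μ^(1)=5; μ^(2)=4/3; μ^(3)=-3

((1, 0, 0); (1, 1, 1); (0, 0, 3))


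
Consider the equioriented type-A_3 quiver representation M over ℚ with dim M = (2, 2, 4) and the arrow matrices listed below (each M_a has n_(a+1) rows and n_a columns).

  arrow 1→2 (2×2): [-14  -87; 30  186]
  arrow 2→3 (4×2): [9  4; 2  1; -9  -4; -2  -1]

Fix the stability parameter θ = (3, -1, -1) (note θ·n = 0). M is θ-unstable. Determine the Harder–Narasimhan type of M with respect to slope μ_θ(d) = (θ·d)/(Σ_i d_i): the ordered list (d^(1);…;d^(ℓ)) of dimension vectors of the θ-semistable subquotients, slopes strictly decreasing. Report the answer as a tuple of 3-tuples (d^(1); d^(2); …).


Via rank(M_{q-1}∘⋯∘M_p): M ≅ I[1,3]^2, I[3,3]^2.
μ_θ-semistable layers: μ^(1)=1/3; μ^(2)=-1

((2, 2, 2); (0, 0, 2))


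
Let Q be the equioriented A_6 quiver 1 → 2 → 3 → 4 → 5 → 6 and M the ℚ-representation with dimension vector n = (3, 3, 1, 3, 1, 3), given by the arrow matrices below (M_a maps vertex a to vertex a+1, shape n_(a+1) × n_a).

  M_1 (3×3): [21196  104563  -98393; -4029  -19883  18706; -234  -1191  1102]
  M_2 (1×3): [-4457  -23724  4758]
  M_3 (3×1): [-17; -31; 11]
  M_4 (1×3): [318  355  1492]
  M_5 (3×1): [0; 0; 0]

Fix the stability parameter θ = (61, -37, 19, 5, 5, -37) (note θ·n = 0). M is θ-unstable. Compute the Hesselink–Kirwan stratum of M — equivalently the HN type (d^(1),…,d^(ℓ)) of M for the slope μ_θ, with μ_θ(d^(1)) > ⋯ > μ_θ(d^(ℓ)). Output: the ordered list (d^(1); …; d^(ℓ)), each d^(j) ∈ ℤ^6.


Via rank(M_{q-1}∘⋯∘M_p): M ≅ I[1,2]^2, I[1,5], I[4,4]^2, I[6,6]^3.
μ_θ-semistable layers: μ^(1)=12; μ^(2)=53/5; μ^(3)=5; μ^(4)=-37

((2, 2, 0, 0, 0, 0); (1, 1, 1, 1, 1, 0); (0, 0, 0, 2, 0, 0); (0, 0, 0, 0, 0, 3))


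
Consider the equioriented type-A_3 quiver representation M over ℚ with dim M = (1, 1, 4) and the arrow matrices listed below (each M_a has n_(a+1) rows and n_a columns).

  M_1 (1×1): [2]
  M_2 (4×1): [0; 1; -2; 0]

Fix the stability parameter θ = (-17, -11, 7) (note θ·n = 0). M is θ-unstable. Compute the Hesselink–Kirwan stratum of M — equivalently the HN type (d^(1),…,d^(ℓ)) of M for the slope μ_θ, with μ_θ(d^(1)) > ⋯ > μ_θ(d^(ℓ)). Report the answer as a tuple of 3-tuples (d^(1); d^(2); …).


Barcode: M ≅ I[1,3], I[3,3]^3. HN layers by μ_θ (3 steps, strictly decreasing):
  μ^(1)=7; μ^(2)=-11; μ^(3)=-17

((0, 0, 4); (0, 1, 0); (1, 0, 0))


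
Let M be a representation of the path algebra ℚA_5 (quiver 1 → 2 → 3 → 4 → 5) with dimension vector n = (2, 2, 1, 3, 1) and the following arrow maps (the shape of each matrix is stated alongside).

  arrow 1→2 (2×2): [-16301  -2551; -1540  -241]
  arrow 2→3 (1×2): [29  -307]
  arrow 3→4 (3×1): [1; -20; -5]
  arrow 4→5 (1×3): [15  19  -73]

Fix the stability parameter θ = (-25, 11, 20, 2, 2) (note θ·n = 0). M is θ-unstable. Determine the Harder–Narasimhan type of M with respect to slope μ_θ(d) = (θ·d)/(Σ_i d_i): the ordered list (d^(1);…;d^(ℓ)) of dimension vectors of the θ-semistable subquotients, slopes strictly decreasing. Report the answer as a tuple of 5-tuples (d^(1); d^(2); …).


Interval decomposition of M: I[1,2], I[1,4], I[4,4], I[4,5].
HN type (ℓ=3): μ^(1)=11; μ^(2)=2; μ^(3)=-25

((0, 2, 1, 1, 0); (0, 0, 0, 2, 1); (2, 0, 0, 0, 0))


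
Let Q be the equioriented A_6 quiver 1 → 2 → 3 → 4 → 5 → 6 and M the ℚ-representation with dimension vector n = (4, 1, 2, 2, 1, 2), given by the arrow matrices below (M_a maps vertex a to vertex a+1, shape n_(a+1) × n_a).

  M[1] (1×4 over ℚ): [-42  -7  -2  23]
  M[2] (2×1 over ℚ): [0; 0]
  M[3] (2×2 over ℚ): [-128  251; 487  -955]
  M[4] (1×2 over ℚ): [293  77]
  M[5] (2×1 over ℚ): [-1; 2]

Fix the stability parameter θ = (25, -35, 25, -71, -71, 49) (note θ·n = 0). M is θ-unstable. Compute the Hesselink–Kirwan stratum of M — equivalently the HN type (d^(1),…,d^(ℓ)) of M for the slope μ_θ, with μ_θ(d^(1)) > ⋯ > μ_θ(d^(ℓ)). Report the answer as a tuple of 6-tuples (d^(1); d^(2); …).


Interval decomposition of M: I[1,1]^3, I[1,2], I[3,4], I[3,6], I[6,6].
HN type (ℓ=5): μ^(1)=49; μ^(2)=25; μ^(3)=-5; μ^(4)=-23; μ^(5)=-39

((0, 0, 0, 0, 0, 2); (3, 0, 0, 0, 0, 0); (1, 1, 0, 0, 0, 0); (0, 0, 1, 1, 0, 0); (0, 0, 1, 1, 1, 0))


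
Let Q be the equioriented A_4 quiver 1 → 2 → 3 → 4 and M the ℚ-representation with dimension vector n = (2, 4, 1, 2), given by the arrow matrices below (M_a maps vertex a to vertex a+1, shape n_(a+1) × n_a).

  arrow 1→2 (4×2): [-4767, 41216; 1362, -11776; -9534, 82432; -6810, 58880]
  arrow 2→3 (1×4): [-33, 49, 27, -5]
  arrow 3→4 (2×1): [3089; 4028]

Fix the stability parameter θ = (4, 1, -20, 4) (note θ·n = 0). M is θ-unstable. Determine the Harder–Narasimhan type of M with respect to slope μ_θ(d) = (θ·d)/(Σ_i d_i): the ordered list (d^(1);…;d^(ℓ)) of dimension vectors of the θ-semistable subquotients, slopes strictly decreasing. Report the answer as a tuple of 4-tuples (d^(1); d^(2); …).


Barcode: M ≅ I[1,1], I[1,4], I[2,2]^3, I[4,4]. HN layers by μ_θ (3 steps, strictly decreasing):
  μ^(1)=4; μ^(2)=1; μ^(3)=-5

((1, 0, 0, 2); (0, 3, 0, 0); (1, 1, 1, 0))


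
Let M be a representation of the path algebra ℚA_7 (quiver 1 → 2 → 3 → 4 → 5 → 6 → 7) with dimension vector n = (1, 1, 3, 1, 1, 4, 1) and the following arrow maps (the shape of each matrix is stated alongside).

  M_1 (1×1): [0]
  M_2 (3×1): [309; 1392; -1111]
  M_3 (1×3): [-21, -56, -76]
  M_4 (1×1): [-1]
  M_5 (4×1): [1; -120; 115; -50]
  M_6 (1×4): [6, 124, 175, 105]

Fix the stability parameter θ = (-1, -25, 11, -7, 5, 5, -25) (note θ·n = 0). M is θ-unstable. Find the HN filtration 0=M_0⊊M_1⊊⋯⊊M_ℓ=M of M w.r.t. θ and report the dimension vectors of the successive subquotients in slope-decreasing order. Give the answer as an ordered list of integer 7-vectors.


Barcode: M ≅ I[1,1], I[2,7], I[3,3]^2, I[6,6]^3. HN layers by μ_θ (5 steps, strictly decreasing):
  μ^(1)=11; μ^(2)=5; μ^(3)=-1; μ^(4)=-11/5; μ^(5)=-25

((0, 0, 2, 0, 0, 0, 0); (0, 0, 0, 0, 0, 3, 0); (1, 0, 0, 0, 0, 0, 0); (0, 0, 1, 1, 1, 1, 1); (0, 1, 0, 0, 0, 0, 0))


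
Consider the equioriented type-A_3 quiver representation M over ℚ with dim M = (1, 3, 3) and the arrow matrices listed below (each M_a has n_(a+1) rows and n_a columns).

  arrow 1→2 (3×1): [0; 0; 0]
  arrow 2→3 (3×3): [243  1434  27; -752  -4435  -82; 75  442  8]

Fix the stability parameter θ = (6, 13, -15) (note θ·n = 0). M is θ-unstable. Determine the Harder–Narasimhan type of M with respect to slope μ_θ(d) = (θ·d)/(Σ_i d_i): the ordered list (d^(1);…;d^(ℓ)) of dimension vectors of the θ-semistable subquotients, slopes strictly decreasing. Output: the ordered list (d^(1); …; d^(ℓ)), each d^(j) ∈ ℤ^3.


Barcode: M ≅ I[1,1], I[2,3]^3. HN layers by μ_θ (2 steps, strictly decreasing):
  μ^(1)=6; μ^(2)=-1

((1, 0, 0); (0, 3, 3))


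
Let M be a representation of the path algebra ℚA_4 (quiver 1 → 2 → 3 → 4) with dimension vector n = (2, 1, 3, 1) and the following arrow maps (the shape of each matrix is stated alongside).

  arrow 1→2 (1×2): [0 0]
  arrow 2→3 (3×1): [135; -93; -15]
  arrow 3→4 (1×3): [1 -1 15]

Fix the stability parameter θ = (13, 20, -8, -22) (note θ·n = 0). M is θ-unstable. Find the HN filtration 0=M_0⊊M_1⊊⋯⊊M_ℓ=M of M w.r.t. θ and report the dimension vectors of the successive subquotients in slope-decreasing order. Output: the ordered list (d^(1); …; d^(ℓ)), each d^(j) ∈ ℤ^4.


Interval decomposition of M: I[1,1]^2, I[2,4], I[3,3]^2.
HN type (ℓ=3): μ^(1)=13; μ^(2)=-10/3; μ^(3)=-8

((2, 0, 0, 0); (0, 1, 1, 1); (0, 0, 2, 0))


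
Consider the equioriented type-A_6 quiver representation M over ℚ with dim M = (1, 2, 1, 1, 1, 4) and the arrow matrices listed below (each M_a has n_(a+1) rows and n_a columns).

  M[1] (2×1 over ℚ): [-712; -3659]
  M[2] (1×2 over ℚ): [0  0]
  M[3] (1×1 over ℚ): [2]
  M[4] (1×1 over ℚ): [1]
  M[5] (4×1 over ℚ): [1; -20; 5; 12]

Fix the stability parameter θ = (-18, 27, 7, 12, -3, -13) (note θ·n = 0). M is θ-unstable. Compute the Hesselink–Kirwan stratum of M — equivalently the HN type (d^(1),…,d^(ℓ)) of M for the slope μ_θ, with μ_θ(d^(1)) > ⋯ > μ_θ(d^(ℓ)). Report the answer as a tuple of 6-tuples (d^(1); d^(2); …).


Via rank(M_{q-1}∘⋯∘M_p): M ≅ I[1,2], I[2,2], I[3,6], I[6,6]^3.
μ_θ-semistable layers: μ^(1)=27; μ^(2)=3/4; μ^(3)=-13; μ^(4)=-18

((0, 2, 0, 0, 0, 0); (0, 0, 1, 1, 1, 1); (0, 0, 0, 0, 0, 3); (1, 0, 0, 0, 0, 0))


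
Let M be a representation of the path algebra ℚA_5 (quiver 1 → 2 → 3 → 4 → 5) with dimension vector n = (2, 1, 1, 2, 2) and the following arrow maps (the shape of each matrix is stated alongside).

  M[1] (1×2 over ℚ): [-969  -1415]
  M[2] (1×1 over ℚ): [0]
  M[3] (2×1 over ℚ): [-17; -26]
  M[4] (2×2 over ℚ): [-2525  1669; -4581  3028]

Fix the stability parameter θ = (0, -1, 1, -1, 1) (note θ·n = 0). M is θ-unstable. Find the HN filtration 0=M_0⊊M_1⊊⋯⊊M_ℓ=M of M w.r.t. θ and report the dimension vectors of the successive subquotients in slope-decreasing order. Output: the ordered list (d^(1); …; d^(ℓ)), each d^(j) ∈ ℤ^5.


Barcode: M ≅ I[1,1], I[1,2], I[3,5], I[4,5]. HN layers by μ_θ (4 steps, strictly decreasing):
  μ^(1)=1; μ^(2)=0; μ^(3)=-1/2; μ^(4)=-1

((0, 0, 0, 0, 2); (1, 0, 1, 1, 0); (1, 1, 0, 0, 0); (0, 0, 0, 1, 0))


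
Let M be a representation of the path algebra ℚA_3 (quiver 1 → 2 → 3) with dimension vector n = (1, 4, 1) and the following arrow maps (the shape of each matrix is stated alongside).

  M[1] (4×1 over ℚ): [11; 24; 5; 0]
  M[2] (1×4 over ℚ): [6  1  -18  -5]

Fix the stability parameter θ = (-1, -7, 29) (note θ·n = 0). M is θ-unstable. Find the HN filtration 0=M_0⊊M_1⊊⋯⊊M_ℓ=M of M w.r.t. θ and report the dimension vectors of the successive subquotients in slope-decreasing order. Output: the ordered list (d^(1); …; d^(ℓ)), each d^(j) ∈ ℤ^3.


Interval decomposition of M: I[1,2], I[2,2]^2, I[2,3].
HN type (ℓ=3): μ^(1)=29; μ^(2)=-4; μ^(3)=-7

((0, 0, 1); (1, 1, 0); (0, 3, 0))


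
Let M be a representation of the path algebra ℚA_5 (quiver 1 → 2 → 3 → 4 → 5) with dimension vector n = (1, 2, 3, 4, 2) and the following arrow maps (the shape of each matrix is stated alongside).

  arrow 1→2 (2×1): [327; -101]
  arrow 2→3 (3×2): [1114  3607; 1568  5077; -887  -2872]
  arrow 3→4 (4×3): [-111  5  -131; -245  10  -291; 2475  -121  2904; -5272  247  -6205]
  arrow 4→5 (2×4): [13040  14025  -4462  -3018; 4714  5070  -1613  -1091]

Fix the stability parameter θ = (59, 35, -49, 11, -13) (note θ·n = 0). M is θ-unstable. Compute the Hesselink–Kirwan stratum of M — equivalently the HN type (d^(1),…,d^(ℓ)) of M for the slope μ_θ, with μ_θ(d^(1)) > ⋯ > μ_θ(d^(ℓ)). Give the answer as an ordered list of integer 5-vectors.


Barcode: M ≅ I[1,5], I[2,4], I[3,5], I[4,4]. HN layers by μ_θ (5 steps, strictly decreasing):
  μ^(1)=11; μ^(2)=43/5; μ^(3)=-1; μ^(4)=-7; μ^(5)=-49

((0, 0, 0, 2, 0); (1, 1, 1, 1, 1); (0, 0, 0, 1, 1); (0, 1, 1, 0, 0); (0, 0, 1, 0, 0))


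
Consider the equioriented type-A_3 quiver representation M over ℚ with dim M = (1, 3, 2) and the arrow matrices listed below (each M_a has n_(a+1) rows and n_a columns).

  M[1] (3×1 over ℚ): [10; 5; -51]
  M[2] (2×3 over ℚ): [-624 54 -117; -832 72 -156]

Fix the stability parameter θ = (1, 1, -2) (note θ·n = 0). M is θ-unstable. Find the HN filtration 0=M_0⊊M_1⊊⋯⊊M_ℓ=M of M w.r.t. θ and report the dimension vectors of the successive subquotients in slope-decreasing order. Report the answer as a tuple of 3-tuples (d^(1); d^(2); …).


Interval decomposition of M: I[1,3], I[2,2]^2, I[3,3].
HN type (ℓ=3): μ^(1)=1; μ^(2)=0; μ^(3)=-2

((0, 2, 0); (1, 1, 1); (0, 0, 1))


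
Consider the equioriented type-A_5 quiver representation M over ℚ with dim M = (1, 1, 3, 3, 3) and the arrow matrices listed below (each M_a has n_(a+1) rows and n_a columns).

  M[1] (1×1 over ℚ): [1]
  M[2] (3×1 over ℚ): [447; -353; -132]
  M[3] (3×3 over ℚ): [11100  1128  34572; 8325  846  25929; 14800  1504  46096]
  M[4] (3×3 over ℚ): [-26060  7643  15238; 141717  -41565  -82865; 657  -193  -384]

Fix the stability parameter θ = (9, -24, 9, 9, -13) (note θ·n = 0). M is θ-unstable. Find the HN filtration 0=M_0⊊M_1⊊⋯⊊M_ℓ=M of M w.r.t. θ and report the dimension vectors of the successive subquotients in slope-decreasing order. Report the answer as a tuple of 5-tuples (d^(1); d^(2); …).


Via rank(M_{q-1}∘⋯∘M_p): M ≅ I[1,5], I[3,3]^2, I[4,5]^2.
μ_θ-semistable layers: μ^(1)=9; μ^(2)=5/3; μ^(3)=-2; μ^(4)=-15/2

((0, 0, 2, 0, 0); (0, 0, 1, 1, 1); (0, 0, 0, 2, 2); (1, 1, 0, 0, 0))


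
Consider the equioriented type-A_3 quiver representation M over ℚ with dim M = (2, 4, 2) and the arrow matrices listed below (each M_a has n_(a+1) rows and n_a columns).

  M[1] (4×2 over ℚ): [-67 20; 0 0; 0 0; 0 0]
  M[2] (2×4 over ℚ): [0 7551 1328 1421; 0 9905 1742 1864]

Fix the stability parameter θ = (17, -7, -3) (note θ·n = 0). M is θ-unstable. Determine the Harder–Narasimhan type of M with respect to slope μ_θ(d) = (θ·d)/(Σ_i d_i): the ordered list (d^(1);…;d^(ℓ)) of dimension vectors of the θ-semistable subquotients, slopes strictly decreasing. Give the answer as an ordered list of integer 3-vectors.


Via rank(M_{q-1}∘⋯∘M_p): M ≅ I[1,1], I[1,2], I[2,2], I[2,3]^2.
μ_θ-semistable layers: μ^(1)=17; μ^(2)=5; μ^(3)=-3; μ^(4)=-7

((1, 0, 0); (1, 1, 0); (0, 0, 2); (0, 3, 0))


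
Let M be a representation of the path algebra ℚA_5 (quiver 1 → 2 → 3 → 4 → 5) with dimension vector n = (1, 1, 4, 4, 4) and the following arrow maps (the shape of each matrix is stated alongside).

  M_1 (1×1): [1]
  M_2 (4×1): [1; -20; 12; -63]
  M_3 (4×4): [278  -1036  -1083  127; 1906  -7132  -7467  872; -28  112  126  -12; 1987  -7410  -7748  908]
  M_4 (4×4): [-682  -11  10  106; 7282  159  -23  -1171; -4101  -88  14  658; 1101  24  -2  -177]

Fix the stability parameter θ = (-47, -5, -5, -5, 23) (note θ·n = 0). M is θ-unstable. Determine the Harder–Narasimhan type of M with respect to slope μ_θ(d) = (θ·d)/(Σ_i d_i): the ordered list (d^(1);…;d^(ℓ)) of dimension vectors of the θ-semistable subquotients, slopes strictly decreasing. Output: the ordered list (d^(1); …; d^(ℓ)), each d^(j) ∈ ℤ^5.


Interval decomposition of M: I[1,5], I[3,5]^3.
HN type (ℓ=3): μ^(1)=23; μ^(2)=-5; μ^(3)=-47

((0, 0, 0, 0, 4); (0, 1, 4, 4, 0); (1, 0, 0, 0, 0))


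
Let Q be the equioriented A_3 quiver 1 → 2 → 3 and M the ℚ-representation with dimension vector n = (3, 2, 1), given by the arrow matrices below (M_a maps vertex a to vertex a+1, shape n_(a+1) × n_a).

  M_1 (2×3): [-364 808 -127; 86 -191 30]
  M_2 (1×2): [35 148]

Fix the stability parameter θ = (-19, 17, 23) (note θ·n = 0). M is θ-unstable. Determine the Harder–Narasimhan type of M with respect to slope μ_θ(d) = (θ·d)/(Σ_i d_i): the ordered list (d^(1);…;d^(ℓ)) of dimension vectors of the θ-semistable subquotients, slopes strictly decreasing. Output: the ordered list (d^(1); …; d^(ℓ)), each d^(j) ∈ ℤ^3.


Interval decomposition of M: I[1,1], I[1,2], I[1,3].
HN type (ℓ=3): μ^(1)=23; μ^(2)=17; μ^(3)=-19

((0, 0, 1); (0, 2, 0); (3, 0, 0))


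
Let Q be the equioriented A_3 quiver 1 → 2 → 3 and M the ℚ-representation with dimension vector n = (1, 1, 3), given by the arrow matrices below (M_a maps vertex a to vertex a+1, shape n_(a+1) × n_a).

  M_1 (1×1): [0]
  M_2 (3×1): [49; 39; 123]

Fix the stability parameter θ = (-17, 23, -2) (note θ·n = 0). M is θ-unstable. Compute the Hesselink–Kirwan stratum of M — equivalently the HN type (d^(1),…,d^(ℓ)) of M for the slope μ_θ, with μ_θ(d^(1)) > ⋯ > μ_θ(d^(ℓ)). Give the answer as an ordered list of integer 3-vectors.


Interval decomposition of M: I[1,1], I[2,3], I[3,3]^2.
HN type (ℓ=3): μ^(1)=21/2; μ^(2)=-2; μ^(3)=-17

((0, 1, 1); (0, 0, 2); (1, 0, 0))


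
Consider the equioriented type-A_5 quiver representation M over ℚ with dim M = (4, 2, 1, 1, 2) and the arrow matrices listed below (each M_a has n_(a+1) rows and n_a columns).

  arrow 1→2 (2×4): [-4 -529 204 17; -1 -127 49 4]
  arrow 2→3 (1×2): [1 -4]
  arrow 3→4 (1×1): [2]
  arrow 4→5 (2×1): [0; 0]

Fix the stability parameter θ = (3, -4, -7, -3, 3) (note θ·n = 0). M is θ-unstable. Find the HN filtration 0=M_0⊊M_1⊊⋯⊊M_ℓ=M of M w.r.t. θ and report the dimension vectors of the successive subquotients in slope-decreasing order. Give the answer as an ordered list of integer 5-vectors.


Via rank(M_{q-1}∘⋯∘M_p): M ≅ I[1,1]^2, I[1,2], I[1,4], I[5,5]^2.
μ_θ-semistable layers: μ^(1)=3; μ^(2)=-1/2; μ^(3)=-11/4

((2, 0, 0, 0, 2); (1, 1, 0, 0, 0); (1, 1, 1, 1, 0))


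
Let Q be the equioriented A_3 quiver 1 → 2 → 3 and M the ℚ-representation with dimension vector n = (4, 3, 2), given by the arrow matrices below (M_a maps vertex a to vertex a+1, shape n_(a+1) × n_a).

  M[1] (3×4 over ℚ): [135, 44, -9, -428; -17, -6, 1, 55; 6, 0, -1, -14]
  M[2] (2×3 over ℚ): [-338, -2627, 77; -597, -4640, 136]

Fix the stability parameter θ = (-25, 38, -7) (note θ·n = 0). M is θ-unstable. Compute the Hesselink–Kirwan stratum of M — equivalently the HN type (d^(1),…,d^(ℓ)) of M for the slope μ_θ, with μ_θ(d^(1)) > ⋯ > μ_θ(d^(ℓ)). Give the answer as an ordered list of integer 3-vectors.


Interval decomposition of M: I[1,1], I[1,2], I[1,3]^2.
HN type (ℓ=3): μ^(1)=38; μ^(2)=31/2; μ^(3)=-25

((0, 1, 0); (0, 2, 2); (4, 0, 0))


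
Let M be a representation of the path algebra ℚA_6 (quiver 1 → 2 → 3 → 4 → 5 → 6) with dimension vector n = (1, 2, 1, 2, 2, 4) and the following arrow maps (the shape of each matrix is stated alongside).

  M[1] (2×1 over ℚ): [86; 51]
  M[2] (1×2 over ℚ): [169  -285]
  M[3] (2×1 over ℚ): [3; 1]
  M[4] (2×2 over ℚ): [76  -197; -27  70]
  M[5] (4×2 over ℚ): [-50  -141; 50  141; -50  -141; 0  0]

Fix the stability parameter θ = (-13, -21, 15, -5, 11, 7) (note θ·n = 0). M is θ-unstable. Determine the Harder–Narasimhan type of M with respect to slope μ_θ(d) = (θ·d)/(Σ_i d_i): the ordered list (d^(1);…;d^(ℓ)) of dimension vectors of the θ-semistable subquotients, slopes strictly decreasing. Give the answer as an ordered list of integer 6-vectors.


Via rank(M_{q-1}∘⋯∘M_p): M ≅ I[1,6], I[2,2], I[4,5], I[6,6]^3.
μ_θ-semistable layers: μ^(1)=11; μ^(2)=9; μ^(3)=7; μ^(4)=5; μ^(5)=-5; μ^(6)=-17; μ^(7)=-21

((0, 0, 0, 0, 1, 0); (0, 0, 0, 0, 1, 1); (0, 0, 0, 0, 0, 3); (0, 0, 1, 1, 0, 0); (0, 0, 0, 1, 0, 0); (1, 1, 0, 0, 0, 0); (0, 1, 0, 0, 0, 0))


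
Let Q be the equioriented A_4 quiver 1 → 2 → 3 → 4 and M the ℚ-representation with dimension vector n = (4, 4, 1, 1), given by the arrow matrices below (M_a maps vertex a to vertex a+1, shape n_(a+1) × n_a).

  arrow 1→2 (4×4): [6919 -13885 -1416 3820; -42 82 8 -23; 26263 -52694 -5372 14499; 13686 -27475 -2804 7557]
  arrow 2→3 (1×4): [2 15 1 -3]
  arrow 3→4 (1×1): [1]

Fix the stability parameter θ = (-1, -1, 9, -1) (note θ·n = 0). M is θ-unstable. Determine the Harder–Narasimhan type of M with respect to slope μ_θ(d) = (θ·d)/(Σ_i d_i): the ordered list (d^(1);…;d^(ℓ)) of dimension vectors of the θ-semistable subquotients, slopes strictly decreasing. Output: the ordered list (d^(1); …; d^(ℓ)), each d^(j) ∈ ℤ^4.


Barcode: M ≅ I[1,1], I[1,2]^2, I[1,4], I[2,2]. HN layers by μ_θ (2 steps, strictly decreasing):
  μ^(1)=4; μ^(2)=-1

((0, 0, 1, 1); (4, 4, 0, 0))


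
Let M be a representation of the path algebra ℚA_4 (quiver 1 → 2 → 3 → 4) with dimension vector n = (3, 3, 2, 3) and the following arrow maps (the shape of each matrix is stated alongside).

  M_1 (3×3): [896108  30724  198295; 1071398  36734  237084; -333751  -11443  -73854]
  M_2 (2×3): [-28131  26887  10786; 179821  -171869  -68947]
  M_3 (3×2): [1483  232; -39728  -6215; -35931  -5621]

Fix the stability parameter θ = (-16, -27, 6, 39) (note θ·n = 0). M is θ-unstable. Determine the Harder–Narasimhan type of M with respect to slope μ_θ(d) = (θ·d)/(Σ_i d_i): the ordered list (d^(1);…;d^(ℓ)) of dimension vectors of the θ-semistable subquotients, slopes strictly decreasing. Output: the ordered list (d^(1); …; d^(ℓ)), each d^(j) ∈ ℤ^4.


Interval decomposition of M: I[1,1], I[1,4]^2, I[2,2], I[4,4].
HN type (ℓ=5): μ^(1)=39; μ^(2)=6; μ^(3)=-16; μ^(4)=-43/2; μ^(5)=-27

((0, 0, 0, 3); (0, 0, 2, 0); (1, 0, 0, 0); (2, 2, 0, 0); (0, 1, 0, 0))


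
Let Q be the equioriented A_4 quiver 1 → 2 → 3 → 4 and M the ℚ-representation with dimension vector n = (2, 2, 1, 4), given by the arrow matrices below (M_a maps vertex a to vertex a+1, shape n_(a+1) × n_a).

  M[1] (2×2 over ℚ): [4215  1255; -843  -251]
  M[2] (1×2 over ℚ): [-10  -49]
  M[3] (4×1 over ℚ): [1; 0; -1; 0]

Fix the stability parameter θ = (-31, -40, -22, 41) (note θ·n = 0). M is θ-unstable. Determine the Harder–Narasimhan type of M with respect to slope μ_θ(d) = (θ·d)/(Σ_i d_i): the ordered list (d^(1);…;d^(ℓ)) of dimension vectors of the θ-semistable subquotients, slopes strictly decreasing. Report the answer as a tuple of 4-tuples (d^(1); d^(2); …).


Interval decomposition of M: I[1,1], I[1,4], I[2,2], I[4,4]^3.
HN type (ℓ=5): μ^(1)=41; μ^(2)=-22; μ^(3)=-31; μ^(4)=-71/2; μ^(5)=-40

((0, 0, 0, 4); (0, 0, 1, 0); (1, 0, 0, 0); (1, 1, 0, 0); (0, 1, 0, 0))


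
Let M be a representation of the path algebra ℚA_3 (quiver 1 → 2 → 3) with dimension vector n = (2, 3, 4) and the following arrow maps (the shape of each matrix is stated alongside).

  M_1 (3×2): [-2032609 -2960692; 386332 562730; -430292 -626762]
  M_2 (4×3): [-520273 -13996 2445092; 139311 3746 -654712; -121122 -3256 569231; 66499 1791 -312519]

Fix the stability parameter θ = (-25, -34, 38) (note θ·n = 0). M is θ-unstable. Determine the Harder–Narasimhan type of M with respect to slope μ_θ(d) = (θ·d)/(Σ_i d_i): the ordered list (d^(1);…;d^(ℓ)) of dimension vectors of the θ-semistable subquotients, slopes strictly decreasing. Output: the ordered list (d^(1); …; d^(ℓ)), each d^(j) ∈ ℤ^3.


Via rank(M_{q-1}∘⋯∘M_p): M ≅ I[1,3]^2, I[2,3], I[3,3].
μ_θ-semistable layers: μ^(1)=38; μ^(2)=-59/2; μ^(3)=-34

((0, 0, 4); (2, 2, 0); (0, 1, 0))


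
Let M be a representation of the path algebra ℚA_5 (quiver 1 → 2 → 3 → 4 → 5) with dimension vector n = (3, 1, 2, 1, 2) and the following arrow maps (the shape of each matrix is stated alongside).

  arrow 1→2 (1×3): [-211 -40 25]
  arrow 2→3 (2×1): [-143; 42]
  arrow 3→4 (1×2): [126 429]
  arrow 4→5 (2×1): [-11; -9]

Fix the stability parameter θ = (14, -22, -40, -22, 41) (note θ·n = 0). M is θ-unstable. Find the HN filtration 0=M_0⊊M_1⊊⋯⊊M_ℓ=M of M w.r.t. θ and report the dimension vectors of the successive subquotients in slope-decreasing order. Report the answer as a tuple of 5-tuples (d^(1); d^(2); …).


Interval decomposition of M: I[1,1]^2, I[1,3], I[3,5], I[5,5].
HN type (ℓ=5): μ^(1)=41; μ^(2)=14; μ^(3)=-16; μ^(4)=-22; μ^(5)=-40

((0, 0, 0, 0, 2); (2, 0, 0, 0, 0); (1, 1, 1, 0, 0); (0, 0, 0, 1, 0); (0, 0, 1, 0, 0))


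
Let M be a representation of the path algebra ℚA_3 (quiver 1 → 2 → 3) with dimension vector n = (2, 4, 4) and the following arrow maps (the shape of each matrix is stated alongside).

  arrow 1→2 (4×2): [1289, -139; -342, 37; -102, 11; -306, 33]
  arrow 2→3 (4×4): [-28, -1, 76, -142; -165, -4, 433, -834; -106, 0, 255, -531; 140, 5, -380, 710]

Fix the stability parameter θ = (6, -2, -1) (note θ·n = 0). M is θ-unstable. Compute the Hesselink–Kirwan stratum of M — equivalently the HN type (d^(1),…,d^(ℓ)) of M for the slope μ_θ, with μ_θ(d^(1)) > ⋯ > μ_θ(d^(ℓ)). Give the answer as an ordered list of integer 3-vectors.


Barcode: M ≅ I[1,3]^2, I[2,2], I[2,3], I[3,3]. HN layers by μ_θ (3 steps, strictly decreasing):
  μ^(1)=1; μ^(2)=-1; μ^(3)=-2

((2, 2, 2); (0, 0, 2); (0, 2, 0))
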